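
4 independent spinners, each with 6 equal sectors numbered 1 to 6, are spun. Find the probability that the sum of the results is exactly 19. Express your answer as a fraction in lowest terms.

There are 6^4 = 1296 equally likely outcomes.
The number of ordered 4-tuples from {1,…,6} summing to 19 is 56.
P(sum = 19) = 56/1296 = 7/162.

7/162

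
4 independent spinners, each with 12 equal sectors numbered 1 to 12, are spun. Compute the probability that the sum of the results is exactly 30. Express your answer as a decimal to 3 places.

0.048

There are 12^4 = 20736 equally likely outcomes.
The number of ordered 4-tuples from {1,…,12} summing to 30 is 994.
P(sum = 30) = 994/20736 = 497/10368 ≈ 0.048.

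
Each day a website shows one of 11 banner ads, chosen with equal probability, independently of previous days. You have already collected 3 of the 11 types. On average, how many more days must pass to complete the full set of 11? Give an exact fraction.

8371/280

Starting from 3 distinct types, each trial gives a new one with probability (11−i)/11 when i types are held, so the wait for the next new type is 11/(11−i).
E = 11/8 + 11/7 + 11/6 + 11/5 + 11/4 + 11/3 + 11/2 + 11/1 = 8371/280.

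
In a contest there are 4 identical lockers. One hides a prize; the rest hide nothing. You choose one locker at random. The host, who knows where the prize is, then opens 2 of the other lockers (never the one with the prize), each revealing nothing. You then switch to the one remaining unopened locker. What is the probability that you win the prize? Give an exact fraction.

3/4

Your original locker holds the prize with probability 1/4, so the other 3 collectively hold it with probability 3/4.
The host can always find 2 empty lockers to open, so the reveals don't change that 3/4; it is now spread over the 1 remaining unopened locker.
P(win by switching) = (3/4) · (1/1) = 3/4.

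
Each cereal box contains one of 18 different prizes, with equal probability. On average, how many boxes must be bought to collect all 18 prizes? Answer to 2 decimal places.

After i distinct types are collected, each trial gives a new one with probability (18−i)/18, so the expected wait for the next new type is 18/(18−i).
E = 18/18 + 18/17 + 18/16 + 18/15 + 18/14 + 18/13 + 18/12 + 18/11 + 18/10 + 18/9 + 18/8 + 18/7 + 18/6 + 18/5 + 18/4 + 18/3 + 18/2 + 18/1 = 42822903/680680 ≈ 62.91.

62.91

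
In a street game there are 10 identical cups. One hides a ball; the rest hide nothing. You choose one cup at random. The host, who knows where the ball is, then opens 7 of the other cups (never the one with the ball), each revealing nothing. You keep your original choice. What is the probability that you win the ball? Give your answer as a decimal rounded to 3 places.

The host can always open 7 empty cups regardless of your choice, so the reveals give no information about your original cup.
P(win by staying) = 1/10 ≈ 0.100.

0.100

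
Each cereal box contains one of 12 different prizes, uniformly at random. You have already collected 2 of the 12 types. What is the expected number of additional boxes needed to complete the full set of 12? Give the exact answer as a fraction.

7381/210

Starting from 2 distinct types, each trial gives a new one with probability (12−i)/12 when i types are held, so the wait for the next new type is 12/(12−i).
E = 12/10 + 12/9 + 12/8 + 12/7 + 12/6 + 12/5 + 12/4 + 12/3 + 12/2 + 12/1 = 7381/210.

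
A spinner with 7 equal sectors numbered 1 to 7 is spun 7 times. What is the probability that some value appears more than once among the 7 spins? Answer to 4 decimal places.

P(all 7 different) = 7/7 · 6/7 · ··· · 1/7 ≈ 0.0061.
P(at least two equal) = 1 − 0.0061 = 0.9939.

0.9939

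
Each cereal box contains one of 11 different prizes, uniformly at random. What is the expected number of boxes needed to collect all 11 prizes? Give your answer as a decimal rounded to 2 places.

33.22

After i distinct types are collected, each trial gives a new one with probability (11−i)/11, so the expected wait for the next new type is 11/(11−i).
E = 11/11 + 11/10 + 11/9 + 11/8 + 11/7 + 11/6 + 11/5 + 11/4 + 11/3 + 11/2 + 11/1 = 83711/2520 ≈ 33.22.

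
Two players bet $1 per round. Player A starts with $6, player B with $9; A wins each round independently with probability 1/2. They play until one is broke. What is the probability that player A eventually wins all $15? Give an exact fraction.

2/5

With a fair step, P(i) = ½P(i−1) + ½P(i+1) with P(0)=0, P(15)=1 has the linear solution P(i) = i/15.
P(6) = 6/15 = 2/5.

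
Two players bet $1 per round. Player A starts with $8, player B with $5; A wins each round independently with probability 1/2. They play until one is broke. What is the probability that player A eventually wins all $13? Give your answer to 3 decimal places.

0.615

With a fair step, P(i) = ½P(i−1) + ½P(i+1) with P(0)=0, P(13)=1 has the linear solution P(i) = i/13.
P(8) = 8/13 ≈ 0.615.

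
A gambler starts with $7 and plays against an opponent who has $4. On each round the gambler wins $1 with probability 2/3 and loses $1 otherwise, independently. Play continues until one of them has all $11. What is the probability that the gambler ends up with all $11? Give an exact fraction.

2032/2047

Let r = q/p = (1/3)/(2/3) = 1/2. The recurrence P(i) = p·P(i+1) + q·P(i−1) with P(0)=0, P(11)=1 gives P(i) = (1 − r^i)/(1 − r^11).
P(7) = (1 − (1/2)^7) / (1 − (1/2)^11) = 2032/2047.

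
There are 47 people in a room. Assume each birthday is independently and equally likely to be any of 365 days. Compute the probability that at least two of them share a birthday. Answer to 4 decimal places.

0.9548

It's easier to compute the probability that all 47 are distinct.
P(all distinct) = 365/365 · 364/365 · ··· · 319/365 ≈ 0.0452.
So the probability of at least one match is 1 − 0.0452 = 0.9548.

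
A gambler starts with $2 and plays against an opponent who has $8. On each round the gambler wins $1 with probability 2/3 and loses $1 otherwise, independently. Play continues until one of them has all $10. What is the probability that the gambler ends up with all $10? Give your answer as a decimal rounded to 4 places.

Let r = q/p = (1/3)/(2/3) = 1/2. The recurrence P(i) = p·P(i+1) + q·P(i−1) with P(0)=0, P(10)=1 gives P(i) = (1 − r^i)/(1 − r^10).
P(2) = (1 − (1/2)^2) / (1 − (1/2)^10) = 256/341 ≈ 0.7507.

0.7507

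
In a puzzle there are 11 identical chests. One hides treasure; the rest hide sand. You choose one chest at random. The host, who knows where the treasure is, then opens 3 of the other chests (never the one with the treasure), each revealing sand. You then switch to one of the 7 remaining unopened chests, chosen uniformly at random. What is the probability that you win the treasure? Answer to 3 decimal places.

Your original chest holds the treasure with probability 1/11, so the other 10 collectively hold it with probability 10/11.
The host can always find 3 empty chests to open, so the reveals don't change that 10/11; it is now spread over the 7 remaining unopened chests.
P(win by switching) = (10/11) · (1/7) = 10/77 ≈ 0.130.

0.130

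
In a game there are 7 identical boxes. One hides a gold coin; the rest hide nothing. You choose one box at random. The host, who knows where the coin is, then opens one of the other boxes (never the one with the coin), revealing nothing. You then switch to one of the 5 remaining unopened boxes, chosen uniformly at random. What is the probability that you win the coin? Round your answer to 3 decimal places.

Your original box holds the coin with probability 1/7, so the other 6 collectively hold it with probability 6/7.
The host can always find an empty box to open, so this doesn't change that 6/7; it is now spread over the 5 remaining unopened boxes.
P(win by switching) = (6/7) · (1/5) = 6/35 ≈ 0.171.

0.171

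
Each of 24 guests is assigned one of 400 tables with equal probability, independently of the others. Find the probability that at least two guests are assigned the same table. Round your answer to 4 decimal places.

0.5054

It's easier to compute the probability that all 24 are distinct.
P(all distinct) = 400/400 · 399/400 · ··· · 377/400 ≈ 0.4946.
So the probability of at least one match is 1 − 0.4946 = 0.5054.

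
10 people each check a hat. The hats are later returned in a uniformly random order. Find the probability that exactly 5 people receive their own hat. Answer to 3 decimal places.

Choose which 5 of the 10 are fixed: C(10,5) = 252 ways.
The remaining 5 must have no fixed point: D(5) = 44.
P = 252·44/3628800 = 11/3600 ≈ 0.003.

0.003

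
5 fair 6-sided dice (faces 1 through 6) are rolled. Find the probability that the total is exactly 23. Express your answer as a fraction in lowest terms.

305/7776

There are 6^5 = 7776 equally likely outcomes.
The number of ordered 5-tuples from {1,…,6} summing to 23 is 305.
P(sum = 23) = 305/7776.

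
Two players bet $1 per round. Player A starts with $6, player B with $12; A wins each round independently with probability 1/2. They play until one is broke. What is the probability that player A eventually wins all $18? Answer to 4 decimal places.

With a fair step, P(i) = ½P(i−1) + ½P(i+1) with P(0)=0, P(18)=1 has the linear solution P(i) = i/18.
P(6) = 6/18 = 1/3 ≈ 0.3333.

0.3333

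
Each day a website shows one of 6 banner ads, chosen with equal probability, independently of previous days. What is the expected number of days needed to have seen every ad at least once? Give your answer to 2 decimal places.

After i distinct types are collected, each trial gives a new one with probability (6−i)/6, so the expected wait for the next new type is 6/(6−i).
E = 6/6 + 6/5 + 6/4 + 6/3 + 6/2 + 6/1 = 147/10 ≈ 14.70.

14.70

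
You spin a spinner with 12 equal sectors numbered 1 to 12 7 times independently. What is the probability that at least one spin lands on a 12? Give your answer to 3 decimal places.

P(no spin lands on a 12) = (11/12)^7 ≈ 0.544.
P(at least one) = 1 − 0.544 = 0.456.

0.456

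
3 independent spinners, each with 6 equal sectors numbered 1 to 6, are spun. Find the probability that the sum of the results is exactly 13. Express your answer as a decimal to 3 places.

There are 6^3 = 216 equally likely outcomes.
The number of ordered 3-tuples from {1,…,6} summing to 13 is 21.
P(sum = 13) = 21/216 = 7/72 ≈ 0.097.

0.097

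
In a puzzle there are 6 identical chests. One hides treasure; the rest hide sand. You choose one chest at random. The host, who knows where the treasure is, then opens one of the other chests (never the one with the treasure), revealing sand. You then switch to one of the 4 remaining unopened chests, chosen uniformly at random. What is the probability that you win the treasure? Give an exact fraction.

5/24

Your original chest holds the treasure with probability 1/6, so the other 5 collectively hold it with probability 5/6.
The host can always find an empty chest to open, so this doesn't change that 5/6; it is now spread over the 4 remaining unopened chests.
P(win by switching) = (5/6) · (1/4) = 5/24.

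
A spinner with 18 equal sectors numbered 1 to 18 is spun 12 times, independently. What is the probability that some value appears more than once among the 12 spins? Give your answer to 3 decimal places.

P(all 12 different) = 18/18 · 17/18 · ··· · 7/18 ≈ 0.008.
P(at least two equal) = 1 − 0.008 = 0.992.

0.992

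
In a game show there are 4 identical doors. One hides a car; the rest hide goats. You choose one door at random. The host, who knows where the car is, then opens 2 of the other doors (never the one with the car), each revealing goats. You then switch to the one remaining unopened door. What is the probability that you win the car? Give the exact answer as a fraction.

Your original door holds the car with probability 1/4, so the other 3 collectively hold it with probability 3/4.
The host can always find 2 empty doors to open, so the reveals don't change that 3/4; it is now spread over the 1 remaining unopened door.
P(win by switching) = (3/4) · (1/1) = 3/4.

3/4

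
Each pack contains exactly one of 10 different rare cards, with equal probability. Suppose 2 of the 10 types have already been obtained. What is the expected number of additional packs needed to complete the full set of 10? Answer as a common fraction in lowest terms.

Starting from 2 distinct types, each trial gives a new one with probability (10−i)/10 when i types are held, so the wait for the next new type is 10/(10−i).
E = 10/8 + 10/7 + 10/6 + 10/5 + 10/4 + 10/3 + 10/2 + 10/1 = 761/28.

761/28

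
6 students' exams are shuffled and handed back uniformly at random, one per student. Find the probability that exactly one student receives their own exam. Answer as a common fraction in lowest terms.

Choose which one is fixed: C(6,1) = 6 ways.
The remaining 5 must have no fixed point: D(5) = 44.
P = 6·44/720 = 11/30.

11/30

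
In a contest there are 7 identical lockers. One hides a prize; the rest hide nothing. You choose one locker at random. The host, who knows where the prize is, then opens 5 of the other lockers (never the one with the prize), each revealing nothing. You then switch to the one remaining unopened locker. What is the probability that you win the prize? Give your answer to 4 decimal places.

0.8571

Your original locker holds the prize with probability 1/7, so the other 6 collectively hold it with probability 6/7.
The host can always find 5 empty lockers to open, so the reveals don't change that 6/7; it is now spread over the 1 remaining unopened locker.
P(win by switching) = (6/7) · (1/1) = 6/7 ≈ 0.8571.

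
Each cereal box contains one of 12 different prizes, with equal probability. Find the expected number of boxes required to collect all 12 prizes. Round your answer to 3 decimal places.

After i distinct types are collected, each trial gives a new one with probability (12−i)/12, so the expected wait for the next new type is 12/(12−i).
E = 12/12 + 12/11 + 12/10 + 12/9 + 12/8 + 12/7 + 12/6 + 12/5 + 12/4 + 12/3 + 12/2 + 12/1 = 86021/2310 ≈ 37.239.

37.239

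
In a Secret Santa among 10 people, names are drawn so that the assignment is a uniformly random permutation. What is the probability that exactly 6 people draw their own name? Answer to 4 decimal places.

0.0005

Choose which 6 of the 10 are fixed: C(10,6) = 210 ways.
The remaining 4 must have no fixed point: D(4) = 9.
P = 210·9/3628800 = 1/1920 ≈ 0.0005.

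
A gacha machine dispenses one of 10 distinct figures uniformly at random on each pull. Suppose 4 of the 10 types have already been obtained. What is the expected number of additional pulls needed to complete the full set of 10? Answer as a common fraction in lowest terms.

49/2

Starting from 4 distinct types, each trial gives a new one with probability (10−i)/10 when i types are held, so the wait for the next new type is 10/(10−i).
E = 10/6 + 10/5 + 10/4 + 10/3 + 10/2 + 10/1 = 49/2.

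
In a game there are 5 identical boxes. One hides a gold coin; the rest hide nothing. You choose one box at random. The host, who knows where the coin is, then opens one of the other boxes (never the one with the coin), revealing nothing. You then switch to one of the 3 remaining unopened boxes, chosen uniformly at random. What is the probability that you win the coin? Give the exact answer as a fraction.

Your original box holds the coin with probability 1/5, so the other 4 collectively hold it with probability 4/5.
The host can always find an empty box to open, so this doesn't change that 4/5; it is now spread over the 3 remaining unopened boxes.
P(win by switching) = (4/5) · (1/3) = 4/15.

4/15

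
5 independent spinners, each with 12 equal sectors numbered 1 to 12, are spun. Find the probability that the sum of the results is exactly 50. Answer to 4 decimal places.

0.0040

There are 12^5 = 248832 equally likely outcomes.
The number of ordered 5-tuples from {1,…,12} summing to 50 is 1001.
P(sum = 50) = 1001/248832 ≈ 0.0040.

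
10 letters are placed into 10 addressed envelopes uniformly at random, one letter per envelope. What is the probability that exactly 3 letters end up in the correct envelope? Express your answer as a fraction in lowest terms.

Choose which 3 of the 10 are fixed: C(10,3) = 120 ways.
The remaining 7 must have no fixed point: D(7) = 1854.
P = 120·1854/3628800 = 103/1680.

103/1680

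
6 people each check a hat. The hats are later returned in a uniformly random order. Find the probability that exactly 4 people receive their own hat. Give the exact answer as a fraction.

1/48

Choose which 4 of the 6 are fixed: C(6,4) = 15 ways.
The remaining 2 must have no fixed point: D(2) = 1.
P = 15·1/720 = 1/48.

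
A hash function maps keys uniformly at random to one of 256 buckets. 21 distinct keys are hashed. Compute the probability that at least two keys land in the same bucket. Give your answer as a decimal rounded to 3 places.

0.570

It's easier to compute the probability that all 21 are distinct.
P(all distinct) = 256/256 · 255/256 · ··· · 236/256 ≈ 0.430.
So the probability of at least one match is 1 − 0.430 = 0.570.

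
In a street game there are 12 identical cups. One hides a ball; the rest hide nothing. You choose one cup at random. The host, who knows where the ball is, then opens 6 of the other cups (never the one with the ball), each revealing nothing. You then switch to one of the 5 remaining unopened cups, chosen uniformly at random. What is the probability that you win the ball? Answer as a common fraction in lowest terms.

Your original cup holds the ball with probability 1/12, so the other 11 collectively hold it with probability 11/12.
The host can always find 6 empty cups to open, so the reveals don't change that 11/12; it is now spread over the 5 remaining unopened cups.
P(win by switching) = (11/12) · (1/5) = 11/60.

11/60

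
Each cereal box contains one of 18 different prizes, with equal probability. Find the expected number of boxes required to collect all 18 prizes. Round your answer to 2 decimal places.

62.91

After i distinct types are collected, each trial gives a new one with probability (18−i)/18, so the expected wait for the next new type is 18/(18−i).
E = 18/18 + 18/17 + 18/16 + 18/15 + 18/14 + 18/13 + 18/12 + 18/11 + 18/10 + 18/9 + 18/8 + 18/7 + 18/6 + 18/5 + 18/4 + 18/3 + 18/2 + 18/1 = 42822903/680680 ≈ 62.91.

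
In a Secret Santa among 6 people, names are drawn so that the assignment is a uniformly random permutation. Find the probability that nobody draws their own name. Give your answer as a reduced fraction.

This is the derangement probability: permutations of 6 with no fixed point.
D(6) = 6! · (1 − 1/1! + 1/2! − ··· + (−1)^6/6!) = 265.
P = 265/720 = 53/144.

53/144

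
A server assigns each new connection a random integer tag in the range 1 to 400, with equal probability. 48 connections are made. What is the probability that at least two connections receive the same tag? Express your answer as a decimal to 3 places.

0.947

It's easier to compute the probability that all 48 are distinct.
P(all distinct) = 400/400 · 399/400 · ··· · 353/400 ≈ 0.053.
So the probability of at least one match is 1 − 0.053 = 0.947.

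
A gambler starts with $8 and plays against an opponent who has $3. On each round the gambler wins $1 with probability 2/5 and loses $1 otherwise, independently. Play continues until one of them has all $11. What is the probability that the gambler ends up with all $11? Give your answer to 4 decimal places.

0.2881

Let r = q/p = (3/5)/(2/5) = 3/2. The recurrence P(i) = p·P(i+1) + q·P(i−1) with P(0)=0, P(11)=1 gives P(i) = (1 − r^i)/(1 − r^11).
P(8) = (1 − (3/2)^8) / (1 − (3/2)^11) = 50440/175099 ≈ 0.2881.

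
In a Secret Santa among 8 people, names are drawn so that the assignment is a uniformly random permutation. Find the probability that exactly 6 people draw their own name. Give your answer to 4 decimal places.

0.0007

Choose which 6 of the 8 are fixed: C(8,6) = 28 ways.
The remaining 2 must have no fixed point: D(2) = 1.
P = 28·1/40320 = 1/1440 ≈ 0.0007.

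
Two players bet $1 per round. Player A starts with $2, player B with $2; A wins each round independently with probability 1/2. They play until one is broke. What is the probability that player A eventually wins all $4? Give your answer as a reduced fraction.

1/2

With a fair step, P(i) = ½P(i−1) + ½P(i+1) with P(0)=0, P(4)=1 has the linear solution P(i) = i/4.
P(2) = 2/4 = 1/2.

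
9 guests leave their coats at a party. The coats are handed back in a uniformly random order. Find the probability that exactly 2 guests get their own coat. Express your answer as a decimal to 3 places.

0.184

Choose which 2 of the 9 are fixed: C(9,2) = 36 ways.
The remaining 7 must have no fixed point: D(7) = 1854.
P = 36·1854/362880 = 103/560 ≈ 0.184.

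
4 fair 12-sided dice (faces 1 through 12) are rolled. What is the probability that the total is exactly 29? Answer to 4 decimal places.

There are 12^4 = 20736 equally likely outcomes.
The number of ordered 4-tuples from {1,…,12} summing to 29 is 1060.
P(sum = 29) = 1060/20736 = 265/5184 ≈ 0.0511.

0.0511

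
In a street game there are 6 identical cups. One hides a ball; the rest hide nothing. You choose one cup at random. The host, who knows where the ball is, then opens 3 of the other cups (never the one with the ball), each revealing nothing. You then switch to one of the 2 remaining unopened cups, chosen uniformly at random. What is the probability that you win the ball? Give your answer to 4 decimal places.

Your original cup holds the ball with probability 1/6, so the other 5 collectively hold it with probability 5/6.
The host can always find 3 empty cups to open, so the reveals don't change that 5/6; it is now spread over the 2 remaining unopened cups.
P(win by switching) = (5/6) · (1/2) = 5/12 ≈ 0.4167.

0.4167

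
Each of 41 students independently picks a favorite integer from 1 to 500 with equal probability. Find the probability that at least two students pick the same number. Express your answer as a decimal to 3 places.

It's easier to compute the probability that all 41 are distinct.
P(all distinct) = 500/500 · 499/500 · ··· · 460/500 ≈ 0.185.
So the probability of at least one match is 1 − 0.185 = 0.815.

0.815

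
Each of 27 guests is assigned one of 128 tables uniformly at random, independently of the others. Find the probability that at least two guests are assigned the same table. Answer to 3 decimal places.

0.948

It's easier to compute the probability that all 27 are distinct.
P(all distinct) = 128/128 · 127/128 · ··· · 102/128 ≈ 0.052.
So the probability of at least one match is 1 − 0.052 = 0.948.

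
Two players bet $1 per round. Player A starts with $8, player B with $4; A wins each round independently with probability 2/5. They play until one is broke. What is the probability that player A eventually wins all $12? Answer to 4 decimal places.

Let r = q/p = (3/5)/(2/5) = 3/2. The recurrence P(i) = p·P(i+1) + q·P(i−1) with P(0)=0, P(12)=1 gives P(i) = (1 − r^i)/(1 − r^12).
P(8) = (1 − (3/2)^8) / (1 − (3/2)^12) = 1552/8113 ≈ 0.1913.

0.1913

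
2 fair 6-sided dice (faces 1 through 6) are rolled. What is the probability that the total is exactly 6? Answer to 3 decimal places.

0.139

There are 6^2 = 36 equally likely outcomes.
The number of ordered 2-tuples from {1,…,6} summing to 6 is 5.
P(sum = 6) = 5/36 ≈ 0.139.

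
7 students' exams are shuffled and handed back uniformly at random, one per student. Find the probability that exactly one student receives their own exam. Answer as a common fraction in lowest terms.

Choose which one is fixed: C(7,1) = 7 ways.
The remaining 6 must have no fixed point: D(6) = 265.
P = 7·265/5040 = 53/144.

53/144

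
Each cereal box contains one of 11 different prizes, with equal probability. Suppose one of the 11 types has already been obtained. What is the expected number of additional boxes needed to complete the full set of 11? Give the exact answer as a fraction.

Starting from 1 distinct type, each trial gives a new one with probability (11−i)/11 when i types are held, so the wait for the next new type is 11/(11−i).
E = 11/10 + 11/9 + 11/8 + 11/7 + 11/6 + 11/5 + 11/4 + 11/3 + 11/2 + 11/1 = 81191/2520.

81191/2520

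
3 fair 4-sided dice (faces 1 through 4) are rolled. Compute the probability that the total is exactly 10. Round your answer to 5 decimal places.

There are 4^3 = 64 equally likely outcomes.
The number of ordered 3-tuples from {1,…,4} summing to 10 is 6.
P(sum = 10) = 6/64 = 3/32 ≈ 0.09375.

0.09375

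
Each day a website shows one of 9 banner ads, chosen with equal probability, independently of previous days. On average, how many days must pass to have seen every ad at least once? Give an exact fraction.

7129/280

After i distinct types are collected, each trial gives a new one with probability (9−i)/9, so the expected wait for the next new type is 9/(9−i).
E = 9/9 + 9/8 + 9/7 + 9/6 + 9/5 + 9/4 + 9/3 + 9/2 + 9/1 = 7129/280.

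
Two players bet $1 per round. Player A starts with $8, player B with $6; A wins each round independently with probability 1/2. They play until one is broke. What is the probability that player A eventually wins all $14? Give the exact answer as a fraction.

4/7

With a fair step, P(i) = ½P(i−1) + ½P(i+1) with P(0)=0, P(14)=1 has the linear solution P(i) = i/14.
P(8) = 8/14 = 4/7.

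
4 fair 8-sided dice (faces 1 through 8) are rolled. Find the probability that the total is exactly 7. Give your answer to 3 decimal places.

There are 8^4 = 4096 equally likely outcomes.
The number of ordered 4-tuples from {1,…,8} summing to 7 is 20.
P(sum = 7) = 20/4096 = 5/1024 ≈ 0.005.

0.005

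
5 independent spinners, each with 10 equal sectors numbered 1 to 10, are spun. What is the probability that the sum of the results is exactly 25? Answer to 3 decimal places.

There are 10^5 = 100000 equally likely outcomes.
The number of ordered 5-tuples from {1,…,10} summing to 25 is 5631.
P(sum = 25) = 5631/100000 ≈ 0.056.

0.056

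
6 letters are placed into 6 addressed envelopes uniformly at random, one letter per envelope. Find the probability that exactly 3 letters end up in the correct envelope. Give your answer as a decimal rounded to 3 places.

Choose which 3 of the 6 are fixed: C(6,3) = 20 ways.
The remaining 3 must have no fixed point: D(3) = 2.
P = 20·2/720 = 1/18 ≈ 0.056.

0.056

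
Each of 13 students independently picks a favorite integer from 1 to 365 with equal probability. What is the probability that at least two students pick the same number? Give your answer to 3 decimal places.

It's easier to compute the probability that all 13 are distinct.
P(all distinct) = 365/365 · 364/365 · ··· · 353/365 ≈ 0.806.
So the probability of at least one match is 1 − 0.806 = 0.194.

0.194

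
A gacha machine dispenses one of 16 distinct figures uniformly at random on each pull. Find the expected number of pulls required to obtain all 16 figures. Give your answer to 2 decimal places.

54.09

After i distinct types are collected, each trial gives a new one with probability (16−i)/16, so the expected wait for the next new type is 16/(16−i).
E = 16/16 + 16/15 + 16/14 + 16/13 + 16/12 + 16/11 + 16/10 + 16/9 + 16/8 + 16/7 + 16/6 + 16/5 + 16/4 + 16/3 + 16/2 + 16/1 = 2436559/45045 ≈ 54.09.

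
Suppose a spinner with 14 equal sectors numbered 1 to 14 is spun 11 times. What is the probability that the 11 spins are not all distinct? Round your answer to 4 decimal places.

P(all 11 different) = 14/14 · 13/14 · ··· · 4/14 ≈ 0.0036.
P(at least two equal) = 1 − 0.0036 = 0.9964.

0.9964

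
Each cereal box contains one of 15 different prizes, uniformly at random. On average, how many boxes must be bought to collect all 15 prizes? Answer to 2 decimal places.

After i distinct types are collected, each trial gives a new one with probability (15−i)/15, so the expected wait for the next new type is 15/(15−i).
E = 15/15 + 15/14 + 15/13 + 15/12 + 15/11 + 15/10 + 15/9 + 15/8 + 15/7 + 15/6 + 15/5 + 15/4 + 15/3 + 15/2 + 15/1 = 1195757/24024 ≈ 49.77.

49.77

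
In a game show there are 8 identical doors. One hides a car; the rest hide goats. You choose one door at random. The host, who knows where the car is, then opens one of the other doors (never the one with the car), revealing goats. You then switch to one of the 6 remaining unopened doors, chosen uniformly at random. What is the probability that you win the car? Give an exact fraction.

7/48

Your original door holds the car with probability 1/8, so the other 7 collectively hold it with probability 7/8.
The host can always find an empty door to open, so this doesn't change that 7/8; it is now spread over the 6 remaining unopened doors.
P(win by switching) = (7/8) · (1/6) = 7/48.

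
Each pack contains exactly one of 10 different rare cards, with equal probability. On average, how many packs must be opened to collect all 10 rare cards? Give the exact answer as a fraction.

After i distinct types are collected, each trial gives a new one with probability (10−i)/10, so the expected wait for the next new type is 10/(10−i).
E = 10/10 + 10/9 + 10/8 + 10/7 + 10/6 + 10/5 + 10/4 + 10/3 + 10/2 + 10/1 = 7381/252.

7381/252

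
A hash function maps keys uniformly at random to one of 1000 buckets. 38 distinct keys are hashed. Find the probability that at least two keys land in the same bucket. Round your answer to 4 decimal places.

It's easier to compute the probability that all 38 are distinct.
P(all distinct) = 1000/1000 · 999/1000 · ··· · 963/1000 ≈ 0.4907.
So the probability of at least one match is 1 − 0.4907 = 0.5093.

0.5093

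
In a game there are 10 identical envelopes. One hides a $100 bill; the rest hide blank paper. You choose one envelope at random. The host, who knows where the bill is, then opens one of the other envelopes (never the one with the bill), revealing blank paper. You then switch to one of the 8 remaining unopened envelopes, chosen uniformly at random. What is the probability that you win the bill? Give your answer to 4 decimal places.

Your original envelope holds the bill with probability 1/10, so the other 9 collectively hold it with probability 9/10.
The host can always find an empty envelope to open, so this doesn't change that 9/10; it is now spread over the 8 remaining unopened envelopes.
P(win by switching) = (9/10) · (1/8) = 9/80 ≈ 0.1125.

0.1125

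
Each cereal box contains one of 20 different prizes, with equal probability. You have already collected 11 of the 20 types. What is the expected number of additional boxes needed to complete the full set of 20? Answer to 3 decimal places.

56.579

Starting from 11 distinct types, each trial gives a new one with probability (20−i)/20 when i types are held, so the wait for the next new type is 20/(20−i).
E = 20/9 + 20/8 + 20/7 + 20/6 + 20/5 + 20/4 + 20/3 + 20/2 + 20/1 = 7129/126 ≈ 56.579.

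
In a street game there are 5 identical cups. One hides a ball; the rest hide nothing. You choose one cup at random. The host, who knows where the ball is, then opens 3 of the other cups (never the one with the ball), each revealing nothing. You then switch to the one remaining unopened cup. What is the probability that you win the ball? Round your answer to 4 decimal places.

Your original cup holds the ball with probability 1/5, so the other 4 collectively hold it with probability 4/5.
The host can always find 3 empty cups to open, so the reveals don't change that 4/5; it is now spread over the 1 remaining unopened cup.
P(win by switching) = (4/5) · (1/1) = 4/5 ≈ 0.8000.

0.8000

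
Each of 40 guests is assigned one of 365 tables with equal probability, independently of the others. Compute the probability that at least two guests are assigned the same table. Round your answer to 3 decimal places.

It's easier to compute the probability that all 40 are distinct.
P(all distinct) = 365/365 · 364/365 · ··· · 326/365 ≈ 0.109.
So the probability of at least one match is 1 − 0.109 = 0.891.

0.891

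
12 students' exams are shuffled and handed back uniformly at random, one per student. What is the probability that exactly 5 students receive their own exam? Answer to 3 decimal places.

0.003

Choose which 5 of the 12 are fixed: C(12,5) = 792 ways.
The remaining 7 must have no fixed point: D(7) = 1854.
P = 792·1854/479001600 = 103/33600 ≈ 0.003.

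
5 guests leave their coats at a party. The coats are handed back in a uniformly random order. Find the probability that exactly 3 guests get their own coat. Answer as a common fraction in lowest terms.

Choose which 3 of the 5 are fixed: C(5,3) = 10 ways.
The remaining 2 must have no fixed point: D(2) = 1.
P = 10·1/120 = 1/12.

1/12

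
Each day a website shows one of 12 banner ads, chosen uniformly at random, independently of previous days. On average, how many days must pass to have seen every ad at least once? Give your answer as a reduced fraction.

86021/2310

After i distinct types are collected, each trial gives a new one with probability (12−i)/12, so the expected wait for the next new type is 12/(12−i).
E = 12/12 + 12/11 + 12/10 + 12/9 + 12/8 + 12/7 + 12/6 + 12/5 + 12/4 + 12/3 + 12/2 + 12/1 = 86021/2310.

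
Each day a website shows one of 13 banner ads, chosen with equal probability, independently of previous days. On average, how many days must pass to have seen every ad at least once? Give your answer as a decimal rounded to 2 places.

41.34

After i distinct types are collected, each trial gives a new one with probability (13−i)/13, so the expected wait for the next new type is 13/(13−i).
E = 13/13 + 13/12 + 13/11 + 13/10 + 13/9 + 13/8 + 13/7 + 13/6 + 13/5 + 13/4 + 13/3 + 13/2 + 13/1 = 1145993/27720 ≈ 41.34.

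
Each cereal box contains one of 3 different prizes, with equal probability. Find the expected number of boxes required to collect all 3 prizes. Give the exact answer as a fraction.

11/2

After i distinct types are collected, each trial gives a new one with probability (3−i)/3, so the expected wait for the next new type is 3/(3−i).
E = 3/3 + 3/2 + 3/1 = 11/2.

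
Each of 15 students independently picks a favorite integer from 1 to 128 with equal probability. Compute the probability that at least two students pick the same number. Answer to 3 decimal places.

0.574

It's easier to compute the probability that all 15 are distinct.
P(all distinct) = 128/128 · 127/128 · ··· · 114/128 ≈ 0.426.
So the probability of at least one match is 1 − 0.426 = 0.574.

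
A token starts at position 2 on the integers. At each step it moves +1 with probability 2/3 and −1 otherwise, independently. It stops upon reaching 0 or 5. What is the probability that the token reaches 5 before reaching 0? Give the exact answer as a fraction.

Let r = q/p = (1/3)/(2/3) = 1/2. The recurrence P(i) = p·P(i+1) + q·P(i−1) with P(0)=0, P(5)=1 gives P(i) = (1 − r^i)/(1 − r^5).
P(2) = (1 − (1/2)^2) / (1 − (1/2)^5) = 24/31.

24/31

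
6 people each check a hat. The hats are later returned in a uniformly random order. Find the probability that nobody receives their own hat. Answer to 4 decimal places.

0.3681

This is the derangement probability: permutations of 6 with no fixed point.
D(6) = 6! · (1 − 1/1! + 1/2! − ··· + (−1)^6/6!) = 265.
P = 265/720 = 53/144 ≈ 0.3681.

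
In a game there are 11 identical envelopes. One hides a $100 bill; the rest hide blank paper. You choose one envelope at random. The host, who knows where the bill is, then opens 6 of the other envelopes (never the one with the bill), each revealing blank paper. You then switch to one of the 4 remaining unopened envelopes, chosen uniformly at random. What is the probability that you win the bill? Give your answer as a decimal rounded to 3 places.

Your original envelope holds the bill with probability 1/11, so the other 10 collectively hold it with probability 10/11.
The host can always find 6 empty envelopes to open, so the reveals don't change that 10/11; it is now spread over the 4 remaining unopened envelopes.
P(win by switching) = (10/11) · (1/4) = 5/22 ≈ 0.227.

0.227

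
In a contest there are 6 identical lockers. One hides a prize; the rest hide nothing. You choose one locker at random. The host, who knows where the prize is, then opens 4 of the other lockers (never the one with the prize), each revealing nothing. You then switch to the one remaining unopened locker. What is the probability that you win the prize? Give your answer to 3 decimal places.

Your original locker holds the prize with probability 1/6, so the other 5 collectively hold it with probability 5/6.
The host can always find 4 empty lockers to open, so the reveals don't change that 5/6; it is now spread over the 1 remaining unopened locker.
P(win by switching) = (5/6) · (1/1) = 5/6 ≈ 0.833.

0.833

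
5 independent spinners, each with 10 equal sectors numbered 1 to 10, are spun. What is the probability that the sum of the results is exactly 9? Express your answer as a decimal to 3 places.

There are 10^5 = 100000 equally likely outcomes.
The number of ordered 5-tuples from {1,…,10} summing to 9 is 70.
P(sum = 9) = 70/100000 = 7/10000 ≈ 0.001.

0.001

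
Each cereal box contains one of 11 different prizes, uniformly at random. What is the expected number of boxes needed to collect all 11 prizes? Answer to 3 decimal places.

33.219

After i distinct types are collected, each trial gives a new one with probability (11−i)/11, so the expected wait for the next new type is 11/(11−i).
E = 11/11 + 11/10 + 11/9 + 11/8 + 11/7 + 11/6 + 11/5 + 11/4 + 11/3 + 11/2 + 11/1 = 83711/2520 ≈ 33.219.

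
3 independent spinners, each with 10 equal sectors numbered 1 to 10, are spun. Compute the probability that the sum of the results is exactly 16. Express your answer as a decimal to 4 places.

There are 10^3 = 1000 equally likely outcomes.
The number of ordered 3-tuples from {1,…,10} summing to 16 is 75.
P(sum = 16) = 75/1000 = 3/40 ≈ 0.0750.

0.0750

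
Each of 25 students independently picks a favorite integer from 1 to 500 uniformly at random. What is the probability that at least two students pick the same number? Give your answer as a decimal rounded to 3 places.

It's easier to compute the probability that all 25 are distinct.
P(all distinct) = 500/500 · 499/500 · ··· · 476/500 ≈ 0.543.
So the probability of at least one match is 1 − 0.543 = 0.457.

0.457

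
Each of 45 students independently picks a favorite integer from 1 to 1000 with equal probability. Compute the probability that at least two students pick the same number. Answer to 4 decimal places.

0.6340

It's easier to compute the probability that all 45 are distinct.
P(all distinct) = 1000/1000 · 999/1000 · ··· · 956/1000 ≈ 0.3660.
So the probability of at least one match is 1 − 0.3660 = 0.6340.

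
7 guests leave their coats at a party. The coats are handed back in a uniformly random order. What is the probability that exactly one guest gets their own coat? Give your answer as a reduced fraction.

53/144

Choose which one is fixed: C(7,1) = 7 ways.
The remaining 6 must have no fixed point: D(6) = 265.
P = 7·265/5040 = 53/144.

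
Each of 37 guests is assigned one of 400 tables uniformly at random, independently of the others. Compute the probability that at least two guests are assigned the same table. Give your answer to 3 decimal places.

It's easier to compute the probability that all 37 are distinct.
P(all distinct) = 400/400 · 399/400 · ··· · 364/400 ≈ 0.179.
So the probability of at least one match is 1 − 0.179 = 0.821.

0.821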